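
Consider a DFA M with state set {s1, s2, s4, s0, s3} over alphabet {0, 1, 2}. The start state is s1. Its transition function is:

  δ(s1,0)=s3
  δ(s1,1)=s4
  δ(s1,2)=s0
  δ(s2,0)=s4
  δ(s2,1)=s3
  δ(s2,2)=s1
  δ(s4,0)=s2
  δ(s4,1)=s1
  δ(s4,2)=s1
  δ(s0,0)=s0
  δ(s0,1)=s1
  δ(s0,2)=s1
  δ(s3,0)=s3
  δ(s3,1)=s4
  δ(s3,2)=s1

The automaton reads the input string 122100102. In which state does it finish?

Trace: s1 -1-> s4 -2-> s1 -2-> s0 -1-> s1 -0-> s3 -0-> s3 -1-> s4 -0-> s2 -2-> s1

s1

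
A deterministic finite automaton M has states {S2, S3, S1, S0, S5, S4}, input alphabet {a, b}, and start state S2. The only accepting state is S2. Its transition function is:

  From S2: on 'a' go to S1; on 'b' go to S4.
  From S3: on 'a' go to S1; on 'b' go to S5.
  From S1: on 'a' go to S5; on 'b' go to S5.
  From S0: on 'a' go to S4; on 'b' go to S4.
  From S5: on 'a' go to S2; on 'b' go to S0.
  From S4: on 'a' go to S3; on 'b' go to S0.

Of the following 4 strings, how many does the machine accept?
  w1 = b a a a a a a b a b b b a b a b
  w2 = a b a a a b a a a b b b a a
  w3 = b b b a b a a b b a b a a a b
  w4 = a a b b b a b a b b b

w1: Trace: S2 -b-> S4 -a-> S3 -a-> S1 -a-> S5 -a-> S2 -a-> S1 -a-> S5 -b-> S0 -a-> S4 -b-> S0 -b-> S4 -b-> S0 -a-> S4 -b-> S0 -a-> S4 -b-> S0  → end S0, rejected
w2: Trace: S2 -a-> S1 -b-> S5 -a-> S2 -a-> S1 -a-> S5 -b-> S0 -a-> S4 -a-> S3 -a-> S1 -b-> S5 -b-> S0 -b-> S4 -a-> S3 -a-> S1  → end S1, rejected
w3: Trace: S2 -b-> S4 -b-> S0 -b-> S4 -a-> S3 -b-> S5 -a-> S2 -a-> S1 -b-> S5 -b-> S0 -a-> S4 -b-> S0 -a-> S4 -a-> S3 -a-> S1 -b-> S5  → end S5, rejected
w4: Trace: S2 -a-> S1 -a-> S5 -b-> S0 -b-> S4 -b-> S0 -a-> S4 -b-> S0 -a-> S4 -b-> S0 -b-> S4 -b-> S0  → end S0, rejected

0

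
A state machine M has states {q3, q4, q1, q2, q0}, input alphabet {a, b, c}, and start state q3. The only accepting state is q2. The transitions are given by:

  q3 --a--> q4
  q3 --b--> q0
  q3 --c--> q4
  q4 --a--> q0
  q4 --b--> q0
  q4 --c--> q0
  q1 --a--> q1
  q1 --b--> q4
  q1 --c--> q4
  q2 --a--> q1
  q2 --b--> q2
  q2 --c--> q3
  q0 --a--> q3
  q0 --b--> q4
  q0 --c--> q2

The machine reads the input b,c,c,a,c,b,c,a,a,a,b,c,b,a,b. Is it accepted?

start at q3
read 'b': q3 → q0
read 'c': q0 → q2
read 'c': q2 → q3
read 'a': q3 → q4
read 'c': q4 → q0
read 'b': q0 → q4
read 'c': q4 → q0
read 'a': q0 → q3
read 'a': q3 → q4
read 'a': q4 → q0
read 'b': q0 → q4
read 'c': q4 → q0
read 'b': q0 → q4
read 'a': q4 → q0
read 'b': q0 → q4
End state q4 is not accepting.

No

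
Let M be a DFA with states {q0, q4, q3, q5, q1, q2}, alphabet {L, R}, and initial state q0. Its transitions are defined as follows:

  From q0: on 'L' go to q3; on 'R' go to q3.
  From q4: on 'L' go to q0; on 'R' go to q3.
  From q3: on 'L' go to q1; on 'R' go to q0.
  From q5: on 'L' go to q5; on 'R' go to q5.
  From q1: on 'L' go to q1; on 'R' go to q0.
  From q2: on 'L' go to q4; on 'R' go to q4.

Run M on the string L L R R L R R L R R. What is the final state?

q0 → q3 → q1 → q0 → q3 → q1 → q0 → q3 → q1 → q0 → q3

q3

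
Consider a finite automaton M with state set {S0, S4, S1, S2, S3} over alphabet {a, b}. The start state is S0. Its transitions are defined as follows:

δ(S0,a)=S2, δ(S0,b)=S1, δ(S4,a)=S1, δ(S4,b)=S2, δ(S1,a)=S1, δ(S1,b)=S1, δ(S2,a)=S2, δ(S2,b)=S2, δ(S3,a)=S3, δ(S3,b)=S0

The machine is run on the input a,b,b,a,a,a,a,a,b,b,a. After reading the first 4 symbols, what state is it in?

S0 → S2 → S2 → S2 → S2
After 4 symbols: S2.

S2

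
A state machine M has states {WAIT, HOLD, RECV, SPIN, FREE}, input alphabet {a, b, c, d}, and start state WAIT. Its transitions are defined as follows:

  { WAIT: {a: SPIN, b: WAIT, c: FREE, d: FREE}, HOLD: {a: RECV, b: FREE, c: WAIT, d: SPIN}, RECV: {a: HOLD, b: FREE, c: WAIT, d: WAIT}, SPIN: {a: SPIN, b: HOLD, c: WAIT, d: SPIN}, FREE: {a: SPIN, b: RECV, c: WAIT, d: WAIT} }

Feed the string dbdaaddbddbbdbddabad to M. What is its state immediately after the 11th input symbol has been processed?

Trace: WAIT -d-> FREE -b-> RECV -d-> WAIT -a-> SPIN -a-> SPIN -d-> SPIN -d-> SPIN -b-> HOLD -d-> SPIN -d-> SPIN -b-> HOLD
After 11 symbols: HOLD.

HOLD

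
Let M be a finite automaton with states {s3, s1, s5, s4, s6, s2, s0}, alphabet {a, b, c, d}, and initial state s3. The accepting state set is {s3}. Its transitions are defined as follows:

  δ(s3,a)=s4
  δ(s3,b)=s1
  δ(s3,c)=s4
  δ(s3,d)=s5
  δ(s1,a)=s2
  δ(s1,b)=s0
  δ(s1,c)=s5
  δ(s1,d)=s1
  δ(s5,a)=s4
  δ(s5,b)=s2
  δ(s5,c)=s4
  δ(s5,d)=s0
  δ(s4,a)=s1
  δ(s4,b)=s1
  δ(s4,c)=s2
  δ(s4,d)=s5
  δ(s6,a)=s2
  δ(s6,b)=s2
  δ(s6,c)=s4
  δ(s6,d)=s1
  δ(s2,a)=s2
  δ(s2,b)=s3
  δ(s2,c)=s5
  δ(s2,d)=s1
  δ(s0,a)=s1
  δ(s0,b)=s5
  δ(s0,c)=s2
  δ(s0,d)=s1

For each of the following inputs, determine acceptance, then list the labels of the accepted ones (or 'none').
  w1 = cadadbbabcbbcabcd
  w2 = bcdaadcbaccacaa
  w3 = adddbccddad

none

w1:
  start at s3
  read 'c': s3 → s4
  read 'a': s4 → s1
  read 'd': s1 → s1
  read 'a': s1 → s2
  read 'd': s2 → s1
  read 'b': s1 → s0
  read 'b': s0 → s5
  read 'a': s5 → s4
  read 'b': s4 → s1
  read 'c': s1 → s5
  read 'b': s5 → s2
  read 'b': s2 → s3
  read 'c': s3 → s4
  read 'a': s4 → s1
  read 'b': s1 → s0
  read 'c': s0 → s2
  read 'd': s2 → s1
  end s1, rejected
w2:
  start at s3
  read 'b': s3 → s1
  read 'c': s1 → s5
  read 'd': s5 → s0
  read 'a': s0 → s1
  read 'a': s1 → s2
  read 'd': s2 → s1
  read 'c': s1 → s5
  read 'b': s5 → s2
  read 'a': s2 → s2
  read 'c': s2 → s5
  read 'c': s5 → s4
  read 'a': s4 → s1
  read 'c': s1 → s5
  read 'a': s5 → s4
  read 'a': s4 → s1
  end s1, rejected
w3:
  start at s3
  read 'a': s3 → s4
  read 'd': s4 → s5
  read 'd': s5 → s0
  read 'd': s0 → s1
  read 'b': s1 → s0
  read 'c': s0 → s2
  read 'c': s2 → s5
  read 'd': s5 → s0
  read 'd': s0 → s1
  read 'a': s1 → s2
  read 'd': s2 → s1
  end s1, rejected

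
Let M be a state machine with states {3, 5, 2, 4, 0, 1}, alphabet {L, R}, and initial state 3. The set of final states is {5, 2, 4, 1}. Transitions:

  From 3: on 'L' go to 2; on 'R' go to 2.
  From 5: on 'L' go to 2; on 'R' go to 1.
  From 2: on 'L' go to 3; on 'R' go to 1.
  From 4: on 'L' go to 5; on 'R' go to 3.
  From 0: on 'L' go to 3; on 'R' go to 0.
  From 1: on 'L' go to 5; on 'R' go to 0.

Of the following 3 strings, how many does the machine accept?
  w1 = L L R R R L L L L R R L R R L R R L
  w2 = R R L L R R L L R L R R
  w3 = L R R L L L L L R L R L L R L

1

w1:
  start at 3
  read 'L': 3 → 2
  read 'L': 2 → 3
  read 'R': 3 → 2
  read 'R': 2 → 1
  read 'R': 1 → 0
  read 'L': 0 → 3
  read 'L': 3 → 2
  read 'L': 2 → 3
  read 'L': 3 → 2
  read 'R': 2 → 1
  read 'R': 1 → 0
  read 'L': 0 → 3
  read 'R': 3 → 2
  read 'R': 2 → 1
  read 'L': 1 → 5
  read 'R': 5 → 1
  read 'R': 1 → 0
  read 'L': 0 → 3
  end 3, rejected
w2:
  start at 3
  read 'R': 3 → 2
  read 'R': 2 → 1
  read 'L': 1 → 5
  read 'L': 5 → 2
  read 'R': 2 → 1
  read 'R': 1 → 0
  read 'L': 0 → 3
  read 'L': 3 → 2
  read 'R': 2 → 1
  read 'L': 1 → 5
  read 'R': 5 → 1
  read 'R': 1 → 0
  end 0, rejected
w3:
  start at 3
  read 'L': 3 → 2
  read 'R': 2 → 1
  read 'R': 1 → 0
  read 'L': 0 → 3
  read 'L': 3 → 2
  read 'L': 2 → 3
  read 'L': 3 → 2
  read 'L': 2 → 3
  read 'R': 3 → 2
  read 'L': 2 → 3
  read 'R': 3 → 2
  read 'L': 2 → 3
  read 'L': 3 → 2
  read 'R': 2 → 1
  read 'L': 1 → 5
  end 5, accepted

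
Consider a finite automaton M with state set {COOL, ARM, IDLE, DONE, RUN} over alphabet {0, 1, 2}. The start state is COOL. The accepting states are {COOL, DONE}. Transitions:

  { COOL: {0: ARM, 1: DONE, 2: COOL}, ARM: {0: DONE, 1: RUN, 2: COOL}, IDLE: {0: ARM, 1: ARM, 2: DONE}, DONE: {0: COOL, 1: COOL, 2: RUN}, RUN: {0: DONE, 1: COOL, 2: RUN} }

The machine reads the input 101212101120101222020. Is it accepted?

No

Trace: COOL -1-> DONE -0-> COOL -1-> DONE -2-> RUN -1-> COOL -2-> COOL -1-> DONE -0-> COOL -1-> DONE -1-> COOL -2-> COOL -0-> ARM -1-> RUN -0-> DONE -1-> COOL -2-> COOL -2-> COOL -2-> COOL -0-> ARM -2-> COOL -0-> ARM
End state ARM is not accepting.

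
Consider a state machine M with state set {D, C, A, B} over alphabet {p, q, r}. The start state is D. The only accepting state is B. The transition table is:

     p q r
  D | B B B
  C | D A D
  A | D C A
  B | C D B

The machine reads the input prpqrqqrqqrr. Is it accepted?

No

Trace: D -p-> B -r-> B -p-> C -q-> A -r-> A -q-> C -q-> A -r-> A -q-> C -q-> A -r-> A -r-> A
End state A is not accepting.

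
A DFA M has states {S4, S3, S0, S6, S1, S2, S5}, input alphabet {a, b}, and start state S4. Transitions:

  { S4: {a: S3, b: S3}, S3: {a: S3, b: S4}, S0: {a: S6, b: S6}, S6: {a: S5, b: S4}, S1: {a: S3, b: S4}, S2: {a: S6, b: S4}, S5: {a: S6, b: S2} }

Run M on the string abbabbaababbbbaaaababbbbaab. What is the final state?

start at S4
read 'a': S4 → S3
read 'b': S3 → S4
read 'b': S4 → S3
read 'a': S3 → S3
read 'b': S3 → S4
read 'b': S4 → S3
read 'a': S3 → S3
read 'a': S3 → S3
read 'b': S3 → S4
read 'a': S4 → S3
read 'b': S3 → S4
read 'b': S4 → S3
read 'b': S3 → S4
read 'b': S4 → S3
read 'a': S3 → S3
read 'a': S3 → S3
read 'a': S3 → S3
read 'a': S3 → S3
read 'b': S3 → S4
read 'a': S4 → S3
read 'b': S3 → S4
read 'b': S4 → S3
read 'b': S3 → S4
read 'b': S4 → S3
read 'a': S3 → S3
read 'a': S3 → S3
read 'b': S3 → S4

S4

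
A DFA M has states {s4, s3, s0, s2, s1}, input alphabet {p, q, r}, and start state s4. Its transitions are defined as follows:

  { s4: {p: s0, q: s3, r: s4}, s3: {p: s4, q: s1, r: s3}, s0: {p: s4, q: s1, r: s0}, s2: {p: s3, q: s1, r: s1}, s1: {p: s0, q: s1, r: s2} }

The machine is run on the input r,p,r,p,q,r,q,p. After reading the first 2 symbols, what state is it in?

Trace: s4 -r-> s4 -p-> s0
After 2 symbols: s0.

s0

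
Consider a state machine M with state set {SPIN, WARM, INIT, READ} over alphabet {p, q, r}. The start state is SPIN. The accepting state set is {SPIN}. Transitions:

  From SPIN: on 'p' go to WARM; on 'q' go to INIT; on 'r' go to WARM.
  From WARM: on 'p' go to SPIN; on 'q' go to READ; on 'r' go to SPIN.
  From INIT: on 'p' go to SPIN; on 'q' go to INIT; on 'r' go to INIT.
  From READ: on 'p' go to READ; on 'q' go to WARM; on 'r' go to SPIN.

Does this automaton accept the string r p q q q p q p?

Yes

Trace: SPIN -r-> WARM -p-> SPIN -q-> INIT -q-> INIT -q-> INIT -p-> SPIN -q-> INIT -p-> SPIN
End state SPIN is accepting.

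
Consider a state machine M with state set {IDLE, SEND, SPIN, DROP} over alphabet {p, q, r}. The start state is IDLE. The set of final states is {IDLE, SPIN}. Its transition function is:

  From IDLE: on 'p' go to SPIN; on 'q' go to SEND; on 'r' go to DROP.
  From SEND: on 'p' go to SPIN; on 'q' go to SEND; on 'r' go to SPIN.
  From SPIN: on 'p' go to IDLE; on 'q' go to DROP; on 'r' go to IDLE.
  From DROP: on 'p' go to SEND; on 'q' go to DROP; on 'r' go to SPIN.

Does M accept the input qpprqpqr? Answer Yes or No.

Yes

IDLE → SEND → SPIN → IDLE → DROP → DROP → SEND → SEND → SPIN
End state SPIN is accepting.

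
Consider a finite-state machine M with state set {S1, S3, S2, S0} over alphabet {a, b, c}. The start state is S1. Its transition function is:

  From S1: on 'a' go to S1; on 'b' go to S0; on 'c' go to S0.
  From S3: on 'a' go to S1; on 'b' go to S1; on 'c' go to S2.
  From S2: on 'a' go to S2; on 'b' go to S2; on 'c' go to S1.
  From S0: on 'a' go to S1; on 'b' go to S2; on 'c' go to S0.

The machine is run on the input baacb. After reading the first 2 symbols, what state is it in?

S1

S1 → S0 → S1
After 2 symbols: S1.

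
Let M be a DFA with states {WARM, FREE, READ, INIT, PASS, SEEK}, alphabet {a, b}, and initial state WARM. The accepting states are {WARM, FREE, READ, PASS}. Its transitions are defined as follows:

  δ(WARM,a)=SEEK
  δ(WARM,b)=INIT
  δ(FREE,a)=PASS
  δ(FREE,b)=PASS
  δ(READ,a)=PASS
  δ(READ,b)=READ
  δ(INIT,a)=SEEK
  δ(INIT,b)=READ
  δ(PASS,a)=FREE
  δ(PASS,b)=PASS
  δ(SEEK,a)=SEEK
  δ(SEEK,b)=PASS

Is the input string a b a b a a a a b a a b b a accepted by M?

Yes

WARM → SEEK → PASS → FREE → PASS → FREE → PASS → FREE → PASS → PASS → FREE → PASS → PASS → PASS → FREE
End state FREE is accepting.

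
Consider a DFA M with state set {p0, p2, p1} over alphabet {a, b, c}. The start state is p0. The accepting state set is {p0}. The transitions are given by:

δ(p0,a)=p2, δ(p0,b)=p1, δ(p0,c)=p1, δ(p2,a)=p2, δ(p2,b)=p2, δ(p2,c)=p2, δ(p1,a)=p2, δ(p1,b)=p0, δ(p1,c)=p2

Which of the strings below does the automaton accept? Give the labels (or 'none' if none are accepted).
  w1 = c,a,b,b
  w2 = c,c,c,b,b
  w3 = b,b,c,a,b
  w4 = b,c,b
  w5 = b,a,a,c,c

none

w1:
  start at p0
  read 'c': p0 → p1
  read 'a': p1 → p2
  read 'b': p2 → p2
  read 'b': p2 → p2
  end p2, rejected
w2:
  start at p0
  read 'c': p0 → p1
  read 'c': p1 → p2
  read 'c': p2 → p2
  read 'b': p2 → p2
  read 'b': p2 → p2
  end p2, rejected
w3:
  start at p0
  read 'b': p0 → p1
  read 'b': p1 → p0
  read 'c': p0 → p1
  read 'a': p1 → p2
  read 'b': p2 → p2
  end p2, rejected
w4:
  start at p0
  read 'b': p0 → p1
  read 'c': p1 → p2
  read 'b': p2 → p2
  end p2, rejected
w5:
  start at p0
  read 'b': p0 → p1
  read 'a': p1 → p2
  read 'a': p2 → p2
  read 'c': p2 → p2
  read 'c': p2 → p2
  end p2, rejected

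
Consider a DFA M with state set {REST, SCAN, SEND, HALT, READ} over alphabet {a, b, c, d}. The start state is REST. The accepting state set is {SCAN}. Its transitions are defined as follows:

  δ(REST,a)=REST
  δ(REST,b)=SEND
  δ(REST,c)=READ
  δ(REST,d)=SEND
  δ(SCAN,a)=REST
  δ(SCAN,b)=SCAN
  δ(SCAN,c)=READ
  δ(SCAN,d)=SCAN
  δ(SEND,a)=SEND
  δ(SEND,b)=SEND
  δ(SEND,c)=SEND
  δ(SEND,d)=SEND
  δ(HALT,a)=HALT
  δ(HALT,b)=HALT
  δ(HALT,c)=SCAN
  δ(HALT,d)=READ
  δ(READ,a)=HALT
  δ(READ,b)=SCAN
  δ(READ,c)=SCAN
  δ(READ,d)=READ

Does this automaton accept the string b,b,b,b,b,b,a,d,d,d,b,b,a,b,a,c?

REST → SEND → SEND → SEND → SEND → SEND → SEND → SEND → SEND → SEND → SEND → SEND → SEND → SEND → SEND → SEND → SEND
End state SEND is not accepting.

No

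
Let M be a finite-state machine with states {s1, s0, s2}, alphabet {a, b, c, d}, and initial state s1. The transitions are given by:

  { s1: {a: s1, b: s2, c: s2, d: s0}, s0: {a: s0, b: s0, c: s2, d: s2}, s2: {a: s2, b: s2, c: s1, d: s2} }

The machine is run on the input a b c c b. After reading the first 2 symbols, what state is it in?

start at s1
read 'a': s1 → s1
read 'b': s1 → s2
After 2 symbols: s2.

s2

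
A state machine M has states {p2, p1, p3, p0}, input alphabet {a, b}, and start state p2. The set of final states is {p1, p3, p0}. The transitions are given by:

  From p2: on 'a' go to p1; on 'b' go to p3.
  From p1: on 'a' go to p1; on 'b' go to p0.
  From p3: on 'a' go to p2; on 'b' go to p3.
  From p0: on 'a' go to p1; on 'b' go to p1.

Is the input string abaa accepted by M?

Trace: p2 -a-> p1 -b-> p0 -a-> p1 -a-> p1
End state p1 is accepting.

Yes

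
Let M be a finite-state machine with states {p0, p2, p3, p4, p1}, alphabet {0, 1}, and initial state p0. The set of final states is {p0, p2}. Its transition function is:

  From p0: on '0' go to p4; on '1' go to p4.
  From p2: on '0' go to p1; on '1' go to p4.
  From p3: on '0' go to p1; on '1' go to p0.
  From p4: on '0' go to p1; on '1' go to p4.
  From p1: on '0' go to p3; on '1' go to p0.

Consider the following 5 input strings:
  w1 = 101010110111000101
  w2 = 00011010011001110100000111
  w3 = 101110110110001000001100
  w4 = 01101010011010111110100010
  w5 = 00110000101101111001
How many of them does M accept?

w1: Trace: p0 -1-> p4 -0-> p1 -1-> p0 -0-> p4 -1-> p4 -0-> p1 -1-> p0 -1-> p4 -0-> p1 -1-> p0 -1-> p4 -1-> p4 -0-> p1 -0-> p3 -0-> p1 -1-> p0 -0-> p4 -1-> p4  → end p4, rejected
w2: Trace: p0 -0-> p4 -0-> p1 -0-> p3 -1-> p0 -1-> p4 -0-> p1 -1-> p0 -0-> p4 -0-> p1 -1-> p0 -1-> p4 -0-> p1 -0-> p3 -1-> p0 -1-> p4 -1-> p4 -0-> p1 -1-> p0 -0-> p4 -0-> p1 -0-> p3 -0-> p1 -0-> p3 -1-> p0 -1-> p4 -1-> p4  → end p4, rejected
w3: Trace: p0 -1-> p4 -0-> p1 -1-> p0 -1-> p4 -1-> p4 -0-> p1 -1-> p0 -1-> p4 -0-> p1 -1-> p0 -1-> p4 -0-> p1 -0-> p3 -0-> p1 -1-> p0 -0-> p4 -0-> p1 -0-> p3 -0-> p1 -0-> p3 -1-> p0 -1-> p4 -0-> p1 -0-> p3  → end p3, rejected
w4: Trace: p0 -0-> p4 -1-> p4 -1-> p4 -0-> p1 -1-> p0 -0-> p4 -1-> p4 -0-> p1 -0-> p3 -1-> p0 -1-> p4 -0-> p1 -1-> p0 -0-> p4 -1-> p4 -1-> p4 -1-> p4 -1-> p4 -1-> p4 -0-> p1 -1-> p0 -0-> p4 -0-> p1 -0-> p3 -1-> p0 -0-> p4  → end p4, rejected
w5: Trace: p0 -0-> p4 -0-> p1 -1-> p0 -1-> p4 -0-> p1 -0-> p3 -0-> p1 -0-> p3 -1-> p0 -0-> p4 -1-> p4 -1-> p4 -0-> p1 -1-> p0 -1-> p4 -1-> p4 -1-> p4 -0-> p1 -0-> p3 -1-> p0  → end p0, accepted

1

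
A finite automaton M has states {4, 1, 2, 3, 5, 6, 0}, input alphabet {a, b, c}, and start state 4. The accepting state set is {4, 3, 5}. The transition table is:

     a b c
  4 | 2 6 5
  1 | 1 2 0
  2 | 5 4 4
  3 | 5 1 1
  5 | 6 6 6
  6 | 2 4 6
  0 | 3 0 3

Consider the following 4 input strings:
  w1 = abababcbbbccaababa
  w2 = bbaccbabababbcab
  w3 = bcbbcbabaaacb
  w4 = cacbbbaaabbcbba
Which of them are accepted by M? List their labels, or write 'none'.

w1: Trace: 4 -a-> 2 -b-> 4 -a-> 2 -b-> 4 -a-> 2 -b-> 4 -c-> 5 -b-> 6 -b-> 4 -b-> 6 -c-> 6 -c-> 6 -a-> 2 -a-> 5 -b-> 6 -a-> 2 -b-> 4 -a-> 2  → end 2, rejected
w2: Trace: 4 -b-> 6 -b-> 4 -a-> 2 -c-> 4 -c-> 5 -b-> 6 -a-> 2 -b-> 4 -a-> 2 -b-> 4 -a-> 2 -b-> 4 -b-> 6 -c-> 6 -a-> 2 -b-> 4  → end 4, accepted
w3: Trace: 4 -b-> 6 -c-> 6 -b-> 4 -b-> 6 -c-> 6 -b-> 4 -a-> 2 -b-> 4 -a-> 2 -a-> 5 -a-> 6 -c-> 6 -b-> 4  → end 4, accepted
w4: Trace: 4 -c-> 5 -a-> 6 -c-> 6 -b-> 4 -b-> 6 -b-> 4 -a-> 2 -a-> 5 -a-> 6 -b-> 4 -b-> 6 -c-> 6 -b-> 4 -b-> 6 -a-> 2  → end 2, rejected

w2, w3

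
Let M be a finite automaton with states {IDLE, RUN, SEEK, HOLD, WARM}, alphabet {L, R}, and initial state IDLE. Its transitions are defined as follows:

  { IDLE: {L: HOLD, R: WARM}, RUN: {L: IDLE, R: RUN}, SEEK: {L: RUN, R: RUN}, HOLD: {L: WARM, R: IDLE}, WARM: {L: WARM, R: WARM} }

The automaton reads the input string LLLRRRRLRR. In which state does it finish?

WARM

Trace: IDLE -L-> HOLD -L-> WARM -L-> WARM -R-> WARM -R-> WARM -R-> WARM -R-> WARM -L-> WARM -R-> WARM -R-> WARM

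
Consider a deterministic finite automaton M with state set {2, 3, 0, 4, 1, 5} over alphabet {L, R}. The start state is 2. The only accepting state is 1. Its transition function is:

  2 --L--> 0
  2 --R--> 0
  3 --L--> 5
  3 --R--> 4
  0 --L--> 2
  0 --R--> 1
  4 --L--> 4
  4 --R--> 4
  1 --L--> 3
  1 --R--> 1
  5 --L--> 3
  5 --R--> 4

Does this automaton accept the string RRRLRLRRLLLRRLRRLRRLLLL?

Trace: 2 -R-> 0 -R-> 1 -R-> 1 -L-> 3 -R-> 4 -L-> 4 -R-> 4 -R-> 4 -L-> 4 -L-> 4 -L-> 4 -R-> 4 -R-> 4 -L-> 4 -R-> 4 -R-> 4 -L-> 4 -R-> 4 -R-> 4 -L-> 4 -L-> 4 -L-> 4 -L-> 4
End state 4 is not accepting.

No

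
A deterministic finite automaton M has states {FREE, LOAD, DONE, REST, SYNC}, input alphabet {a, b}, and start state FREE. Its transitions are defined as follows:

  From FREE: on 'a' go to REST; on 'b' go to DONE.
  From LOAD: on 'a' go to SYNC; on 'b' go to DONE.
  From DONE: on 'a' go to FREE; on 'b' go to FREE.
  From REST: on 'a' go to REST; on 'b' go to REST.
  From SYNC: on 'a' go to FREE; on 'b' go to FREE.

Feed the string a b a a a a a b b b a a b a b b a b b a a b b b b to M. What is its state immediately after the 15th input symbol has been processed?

REST

FREE → REST → REST → REST → REST → REST → REST → REST → REST → REST → REST → REST → REST → REST → REST → REST
After 15 symbols: REST.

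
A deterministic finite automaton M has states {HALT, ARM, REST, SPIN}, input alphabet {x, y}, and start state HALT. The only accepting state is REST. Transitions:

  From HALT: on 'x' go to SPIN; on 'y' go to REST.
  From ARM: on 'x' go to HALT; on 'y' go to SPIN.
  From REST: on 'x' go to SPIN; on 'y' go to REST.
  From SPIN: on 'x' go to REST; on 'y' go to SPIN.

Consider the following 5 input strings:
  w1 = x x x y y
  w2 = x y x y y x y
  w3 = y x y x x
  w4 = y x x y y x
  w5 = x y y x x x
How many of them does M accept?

w1:
  start at HALT
  read 'x': HALT → SPIN
  read 'x': SPIN → REST
  read 'x': REST → SPIN
  read 'y': SPIN → SPIN
  read 'y': SPIN → SPIN
  end SPIN, rejected
w2:
  start at HALT
  read 'x': HALT → SPIN
  read 'y': SPIN → SPIN
  read 'x': SPIN → REST
  read 'y': REST → REST
  read 'y': REST → REST
  read 'x': REST → SPIN
  read 'y': SPIN → SPIN
  end SPIN, rejected
w3:
  start at HALT
  read 'y': HALT → REST
  read 'x': REST → SPIN
  read 'y': SPIN → SPIN
  read 'x': SPIN → REST
  read 'x': REST → SPIN
  end SPIN, rejected
w4:
  start at HALT
  read 'y': HALT → REST
  read 'x': REST → SPIN
  read 'x': SPIN → REST
  read 'y': REST → REST
  read 'y': REST → REST
  read 'x': REST → SPIN
  end SPIN, rejected
w5:
  start at HALT
  read 'x': HALT → SPIN
  read 'y': SPIN → SPIN
  read 'y': SPIN → SPIN
  read 'x': SPIN → REST
  read 'x': REST → SPIN
  read 'x': SPIN → REST
  end REST, accepted

1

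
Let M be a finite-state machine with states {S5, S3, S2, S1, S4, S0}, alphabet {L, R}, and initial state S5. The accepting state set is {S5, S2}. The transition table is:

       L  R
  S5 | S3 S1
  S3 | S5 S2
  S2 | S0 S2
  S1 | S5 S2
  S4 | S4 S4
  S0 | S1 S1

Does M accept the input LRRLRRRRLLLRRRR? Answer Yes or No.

Yes

S5 → S3 → S2 → S2 → S0 → S1 → S2 → S2 → S2 → S0 → S1 → S5 → S1 → S2 → S2 → S2
End state S2 is accepting.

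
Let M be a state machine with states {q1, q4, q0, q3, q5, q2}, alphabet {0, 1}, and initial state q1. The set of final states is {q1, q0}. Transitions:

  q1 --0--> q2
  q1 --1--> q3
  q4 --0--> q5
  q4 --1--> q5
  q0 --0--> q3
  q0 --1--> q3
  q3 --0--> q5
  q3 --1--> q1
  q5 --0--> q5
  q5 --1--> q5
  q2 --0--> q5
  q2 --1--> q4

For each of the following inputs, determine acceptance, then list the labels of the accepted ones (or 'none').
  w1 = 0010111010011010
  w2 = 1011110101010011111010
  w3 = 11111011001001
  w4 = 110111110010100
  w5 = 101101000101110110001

w1: q1 → q2 → q5 → q5 → q5 → q5 → q5 → q5 → q5 → q5 → q5 → q5 → q5 → q5 → q5 → q5 → q5  → end q5, rejected
w2: q1 → q3 → q5 → q5 → q5 → q5 → q5 → q5 → q5 → q5 → q5 → q5 → q5 → q5 → q5 → q5 → q5 → q5 → q5 → q5 → q5 → q5 → q5  → end q5, rejected
w3: q1 → q3 → q1 → q3 → q1 → q3 → q5 → q5 → q5 → q5 → q5 → q5 → q5 → q5 → q5  → end q5, rejected
w4: q1 → q3 → q1 → q2 → q4 → q5 → q5 → q5 → q5 → q5 → q5 → q5 → q5 → q5 → q5 → q5  → end q5, rejected
w5: q1 → q3 → q5 → q5 → q5 → q5 → q5 → q5 → q5 → q5 → q5 → q5 → q5 → q5 → q5 → q5 → q5 → q5 → q5 → q5 → q5 → q5  → end q5, rejected

none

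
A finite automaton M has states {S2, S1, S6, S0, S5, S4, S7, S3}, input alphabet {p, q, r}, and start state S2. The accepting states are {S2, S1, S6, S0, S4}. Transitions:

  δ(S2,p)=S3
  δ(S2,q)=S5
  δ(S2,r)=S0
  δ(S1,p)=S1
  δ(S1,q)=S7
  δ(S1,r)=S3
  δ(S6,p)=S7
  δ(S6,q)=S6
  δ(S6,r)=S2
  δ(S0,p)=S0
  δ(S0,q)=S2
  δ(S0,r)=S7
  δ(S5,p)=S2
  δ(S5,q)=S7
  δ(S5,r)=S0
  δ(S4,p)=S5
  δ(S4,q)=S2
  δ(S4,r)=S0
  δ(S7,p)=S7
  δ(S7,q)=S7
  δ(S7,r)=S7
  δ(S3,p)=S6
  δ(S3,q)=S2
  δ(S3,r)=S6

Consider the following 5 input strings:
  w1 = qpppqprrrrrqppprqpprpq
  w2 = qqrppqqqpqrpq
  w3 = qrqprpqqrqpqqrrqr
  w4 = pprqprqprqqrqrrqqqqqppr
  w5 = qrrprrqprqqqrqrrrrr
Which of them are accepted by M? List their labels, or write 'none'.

w1:
  start at S2
  read 'q': S2 → S5
  read 'p': S5 → S2
  read 'p': S2 → S3
  read 'p': S3 → S6
  read 'q': S6 → S6
  read 'p': S6 → S7
  read 'r': S7 → S7
  read 'r': S7 → S7
  read 'r': S7 → S7
  read 'r': S7 → S7
  read 'r': S7 → S7
  read 'q': S7 → S7
  read 'p': S7 → S7
  read 'p': S7 → S7
  read 'p': S7 → S7
  read 'r': S7 → S7
  read 'q': S7 → S7
  read 'p': S7 → S7
  read 'p': S7 → S7
  read 'r': S7 → S7
  read 'p': S7 → S7
  read 'q': S7 → S7
  end S7, rejected
w2:
  start at S2
  read 'q': S2 → S5
  read 'q': S5 → S7
  read 'r': S7 → S7
  read 'p': S7 → S7
  read 'p': S7 → S7
  read 'q': S7 → S7
  read 'q': S7 → S7
  read 'q': S7 → S7
  read 'p': S7 → S7
  read 'q': S7 → S7
  read 'r': S7 → S7
  read 'p': S7 → S7
  read 'q': S7 → S7
  end S7, rejected
w3:
  start at S2
  read 'q': S2 → S5
  read 'r': S5 → S0
  read 'q': S0 → S2
  read 'p': S2 → S3
  read 'r': S3 → S6
  read 'p': S6 → S7
  read 'q': S7 → S7
  read 'q': S7 → S7
  read 'r': S7 → S7
  read 'q': S7 → S7
  read 'p': S7 → S7
  read 'q': S7 → S7
  read 'q': S7 → S7
  read 'r': S7 → S7
  read 'r': S7 → S7
  read 'q': S7 → S7
  read 'r': S7 → S7
  end S7, rejected
w4:
  start at S2
  read 'p': S2 → S3
  read 'p': S3 → S6
  read 'r': S6 → S2
  read 'q': S2 → S5
  read 'p': S5 → S2
  read 'r': S2 → S0
  read 'q': S0 → S2
  read 'p': S2 → S3
  read 'r': S3 → S6
  read 'q': S6 → S6
  read 'q': S6 → S6
  read 'r': S6 → S2
  read 'q': S2 → S5
  read 'r': S5 → S0
  read 'r': S0 → S7
  read 'q': S7 → S7
  read 'q': S7 → S7
  read 'q': S7 → S7
  read 'q': S7 → S7
  read 'q': S7 → S7
  read 'p': S7 → S7
  read 'p': S7 → S7
  read 'r': S7 → S7
  end S7, rejected
w5:
  start at S2
  read 'q': S2 → S5
  read 'r': S5 → S0
  read 'r': S0 → S7
  read 'p': S7 → S7
  read 'r': S7 → S7
  read 'r': S7 → S7
  read 'q': S7 → S7
  read 'p': S7 → S7
  read 'r': S7 → S7
  read 'q': S7 → S7
  read 'q': S7 → S7
  read 'q': S7 → S7
  read 'r': S7 → S7
  read 'q': S7 → S7
  read 'r': S7 → S7
  read 'r': S7 → S7
  read 'r': S7 → S7
  read 'r': S7 → S7
  read 'r': S7 → S7
  end S7, rejected

none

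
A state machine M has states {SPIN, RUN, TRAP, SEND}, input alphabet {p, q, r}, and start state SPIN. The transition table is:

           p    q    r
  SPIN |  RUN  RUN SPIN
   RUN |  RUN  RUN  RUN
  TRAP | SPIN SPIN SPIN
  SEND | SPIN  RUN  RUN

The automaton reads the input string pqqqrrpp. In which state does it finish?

start at SPIN
read 'p': SPIN → RUN
read 'q': RUN → RUN
read 'q': RUN → RUN
read 'q': RUN → RUN
read 'r': RUN → RUN
read 'r': RUN → RUN
read 'p': RUN → RUN
read 'p': RUN → RUN

RUN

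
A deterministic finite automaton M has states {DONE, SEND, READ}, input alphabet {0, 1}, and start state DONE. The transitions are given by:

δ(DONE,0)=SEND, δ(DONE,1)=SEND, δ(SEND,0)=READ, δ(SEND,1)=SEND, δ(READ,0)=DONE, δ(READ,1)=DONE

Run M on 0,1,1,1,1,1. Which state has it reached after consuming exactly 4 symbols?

SEND

Trace: DONE -0-> SEND -1-> SEND -1-> SEND -1-> SEND
After 4 symbols: SEND.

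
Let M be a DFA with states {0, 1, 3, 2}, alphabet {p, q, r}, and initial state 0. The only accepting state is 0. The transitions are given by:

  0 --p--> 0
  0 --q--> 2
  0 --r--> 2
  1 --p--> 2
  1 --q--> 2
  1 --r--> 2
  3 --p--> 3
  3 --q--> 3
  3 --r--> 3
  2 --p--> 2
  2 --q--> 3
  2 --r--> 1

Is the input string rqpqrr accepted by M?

No

0 → 2 → 3 → 3 → 3 → 3 → 3
End state 3 is not accepting.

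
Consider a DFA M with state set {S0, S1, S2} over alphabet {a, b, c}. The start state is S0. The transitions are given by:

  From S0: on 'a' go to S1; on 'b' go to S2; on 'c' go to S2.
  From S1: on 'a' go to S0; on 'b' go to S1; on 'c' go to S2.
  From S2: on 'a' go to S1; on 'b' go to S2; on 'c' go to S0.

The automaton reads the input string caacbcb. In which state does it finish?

S2

S0 → S2 → S1 → S0 → S2 → S2 → S0 → S2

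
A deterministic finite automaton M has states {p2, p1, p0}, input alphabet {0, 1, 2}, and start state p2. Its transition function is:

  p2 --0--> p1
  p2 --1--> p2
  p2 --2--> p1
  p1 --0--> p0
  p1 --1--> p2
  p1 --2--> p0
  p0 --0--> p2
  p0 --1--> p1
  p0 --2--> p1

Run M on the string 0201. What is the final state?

p2 → p1 → p0 → p2 → p2

p2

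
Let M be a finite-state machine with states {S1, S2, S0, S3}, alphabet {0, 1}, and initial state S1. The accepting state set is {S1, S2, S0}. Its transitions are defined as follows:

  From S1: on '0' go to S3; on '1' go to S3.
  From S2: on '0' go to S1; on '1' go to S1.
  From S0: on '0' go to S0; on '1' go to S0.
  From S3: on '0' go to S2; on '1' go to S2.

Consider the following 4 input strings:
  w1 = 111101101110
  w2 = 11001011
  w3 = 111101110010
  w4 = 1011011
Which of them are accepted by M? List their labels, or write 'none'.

w1, w2, w3

w1: Trace: S1 -1-> S3 -1-> S2 -1-> S1 -1-> S3 -0-> S2 -1-> S1 -1-> S3 -0-> S2 -1-> S1 -1-> S3 -1-> S2 -0-> S1  → end S1, accepted
w2: Trace: S1 -1-> S3 -1-> S2 -0-> S1 -0-> S3 -1-> S2 -0-> S1 -1-> S3 -1-> S2  → end S2, accepted
w3: Trace: S1 -1-> S3 -1-> S2 -1-> S1 -1-> S3 -0-> S2 -1-> S1 -1-> S3 -1-> S2 -0-> S1 -0-> S3 -1-> S2 -0-> S1  → end S1, accepted
w4: Trace: S1 -1-> S3 -0-> S2 -1-> S1 -1-> S3 -0-> S2 -1-> S1 -1-> S3  → end S3, rejected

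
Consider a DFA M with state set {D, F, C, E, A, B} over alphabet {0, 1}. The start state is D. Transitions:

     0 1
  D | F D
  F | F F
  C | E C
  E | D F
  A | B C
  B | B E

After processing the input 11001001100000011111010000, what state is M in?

F

start at D
read '1': D → D
read '1': D → D
read '0': D → F
read '0': F → F
read '1': F → F
read '0': F → F
read '0': F → F
read '1': F → F
read '1': F → F
read '0': F → F
read '0': F → F
read '0': F → F
read '0': F → F
read '0': F → F
read '0': F → F
read '1': F → F
read '1': F → F
read '1': F → F
read '1': F → F
read '1': F → F
read '0': F → F
read '1': F → F
read '0': F → F
read '0': F → F
read '0': F → F
read '0': F → F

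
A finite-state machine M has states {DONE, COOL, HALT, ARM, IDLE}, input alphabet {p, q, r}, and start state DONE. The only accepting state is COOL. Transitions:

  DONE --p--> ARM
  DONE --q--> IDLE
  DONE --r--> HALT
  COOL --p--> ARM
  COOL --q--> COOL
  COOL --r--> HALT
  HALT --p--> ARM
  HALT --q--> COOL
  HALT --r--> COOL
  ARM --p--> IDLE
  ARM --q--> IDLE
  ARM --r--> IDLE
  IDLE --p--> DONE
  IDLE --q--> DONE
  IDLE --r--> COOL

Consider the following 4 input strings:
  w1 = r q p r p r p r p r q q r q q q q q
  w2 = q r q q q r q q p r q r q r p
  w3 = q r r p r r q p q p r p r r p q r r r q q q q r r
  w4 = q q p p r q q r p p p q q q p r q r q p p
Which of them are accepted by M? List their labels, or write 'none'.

w1, w3

w1:
  start at DONE
  read 'r': DONE → HALT
  read 'q': HALT → COOL
  read 'p': COOL → ARM
  read 'r': ARM → IDLE
  read 'p': IDLE → DONE
  read 'r': DONE → HALT
  read 'p': HALT → ARM
  read 'r': ARM → IDLE
  read 'p': IDLE → DONE
  read 'r': DONE → HALT
  read 'q': HALT → COOL
  read 'q': COOL → COOL
  read 'r': COOL → HALT
  read 'q': HALT → COOL
  read 'q': COOL → COOL
  read 'q': COOL → COOL
  read 'q': COOL → COOL
  read 'q': COOL → COOL
  end COOL, accepted
w2:
  start at DONE
  read 'q': DONE → IDLE
  read 'r': IDLE → COOL
  read 'q': COOL → COOL
  read 'q': COOL → COOL
  read 'q': COOL → COOL
  read 'r': COOL → HALT
  read 'q': HALT → COOL
  read 'q': COOL → COOL
  read 'p': COOL → ARM
  read 'r': ARM → IDLE
  read 'q': IDLE → DONE
  read 'r': DONE → HALT
  read 'q': HALT → COOL
  read 'r': COOL → HALT
  read 'p': HALT → ARM
  end ARM, rejected
w3:
  start at DONE
  read 'q': DONE → IDLE
  read 'r': IDLE → COOL
  read 'r': COOL → HALT
  read 'p': HALT → ARM
  read 'r': ARM → IDLE
  read 'r': IDLE → COOL
  read 'q': COOL → COOL
  read 'p': COOL → ARM
  read 'q': ARM → IDLE
  read 'p': IDLE → DONE
  read 'r': DONE → HALT
  read 'p': HALT → ARM
  read 'r': ARM → IDLE
  read 'r': IDLE → COOL
  read 'p': COOL → ARM
  read 'q': ARM → IDLE
  read 'r': IDLE → COOL
  read 'r': COOL → HALT
  read 'r': HALT → COOL
  read 'q': COOL → COOL
  read 'q': COOL → COOL
  read 'q': COOL → COOL
  read 'q': COOL → COOL
  read 'r': COOL → HALT
  read 'r': HALT → COOL
  end COOL, accepted
w4:
  start at DONE
  read 'q': DONE → IDLE
  read 'q': IDLE → DONE
  read 'p': DONE → ARM
  read 'p': ARM → IDLE
  read 'r': IDLE → COOL
  read 'q': COOL → COOL
  read 'q': COOL → COOL
  read 'r': COOL → HALT
  read 'p': HALT → ARM
  read 'p': ARM → IDLE
  read 'p': IDLE → DONE
  read 'q': DONE → IDLE
  read 'q': IDLE → DONE
  read 'q': DONE → IDLE
  read 'p': IDLE → DONE
  read 'r': DONE → HALT
  read 'q': HALT → COOL
  read 'r': COOL → HALT
  read 'q': HALT → COOL
  read 'p': COOL → ARM
  read 'p': ARM → IDLE
  end IDLE, rejected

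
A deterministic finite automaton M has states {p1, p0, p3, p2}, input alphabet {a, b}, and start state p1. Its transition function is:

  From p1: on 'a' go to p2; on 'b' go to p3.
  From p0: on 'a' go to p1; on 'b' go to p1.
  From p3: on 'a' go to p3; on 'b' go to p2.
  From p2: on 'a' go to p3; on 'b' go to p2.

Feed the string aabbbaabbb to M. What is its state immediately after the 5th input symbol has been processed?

p2

Trace: p1 -a-> p2 -a-> p3 -b-> p2 -b-> p2 -b-> p2
After 5 symbols: p2.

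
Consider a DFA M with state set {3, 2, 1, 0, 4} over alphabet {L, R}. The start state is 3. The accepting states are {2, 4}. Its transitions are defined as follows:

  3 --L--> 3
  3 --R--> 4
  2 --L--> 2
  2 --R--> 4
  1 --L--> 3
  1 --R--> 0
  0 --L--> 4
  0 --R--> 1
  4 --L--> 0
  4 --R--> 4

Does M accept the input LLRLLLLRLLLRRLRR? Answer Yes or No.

Yes

Trace: 3 -L-> 3 -L-> 3 -R-> 4 -L-> 0 -L-> 4 -L-> 0 -L-> 4 -R-> 4 -L-> 0 -L-> 4 -L-> 0 -R-> 1 -R-> 0 -L-> 4 -R-> 4 -R-> 4
End state 4 is accepting.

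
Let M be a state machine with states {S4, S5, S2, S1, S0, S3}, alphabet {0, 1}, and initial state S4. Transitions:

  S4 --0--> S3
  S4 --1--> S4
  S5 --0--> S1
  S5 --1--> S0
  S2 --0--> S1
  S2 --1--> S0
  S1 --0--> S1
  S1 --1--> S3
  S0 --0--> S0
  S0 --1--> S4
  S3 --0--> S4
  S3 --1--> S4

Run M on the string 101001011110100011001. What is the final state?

Trace: S4 -1-> S4 -0-> S3 -1-> S4 -0-> S3 -0-> S4 -1-> S4 -0-> S3 -1-> S4 -1-> S4 -1-> S4 -1-> S4 -0-> S3 -1-> S4 -0-> S3 -0-> S4 -0-> S3 -1-> S4 -1-> S4 -0-> S3 -0-> S4 -1-> S4

S4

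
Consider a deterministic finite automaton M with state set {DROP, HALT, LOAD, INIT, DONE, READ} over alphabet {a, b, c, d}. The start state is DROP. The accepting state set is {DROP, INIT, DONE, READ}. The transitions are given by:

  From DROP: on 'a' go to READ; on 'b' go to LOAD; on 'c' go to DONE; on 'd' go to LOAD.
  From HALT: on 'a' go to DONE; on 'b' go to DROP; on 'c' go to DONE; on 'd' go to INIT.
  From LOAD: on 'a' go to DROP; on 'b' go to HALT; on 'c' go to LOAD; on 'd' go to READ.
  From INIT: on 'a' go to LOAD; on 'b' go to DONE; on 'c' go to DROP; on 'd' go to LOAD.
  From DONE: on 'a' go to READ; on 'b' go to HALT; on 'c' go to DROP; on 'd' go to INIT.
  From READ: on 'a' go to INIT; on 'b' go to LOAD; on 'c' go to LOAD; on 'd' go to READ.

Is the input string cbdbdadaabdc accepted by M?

Yes

DROP → DONE → HALT → INIT → DONE → INIT → LOAD → READ → INIT → LOAD → HALT → INIT → DROP
End state DROP is accepting.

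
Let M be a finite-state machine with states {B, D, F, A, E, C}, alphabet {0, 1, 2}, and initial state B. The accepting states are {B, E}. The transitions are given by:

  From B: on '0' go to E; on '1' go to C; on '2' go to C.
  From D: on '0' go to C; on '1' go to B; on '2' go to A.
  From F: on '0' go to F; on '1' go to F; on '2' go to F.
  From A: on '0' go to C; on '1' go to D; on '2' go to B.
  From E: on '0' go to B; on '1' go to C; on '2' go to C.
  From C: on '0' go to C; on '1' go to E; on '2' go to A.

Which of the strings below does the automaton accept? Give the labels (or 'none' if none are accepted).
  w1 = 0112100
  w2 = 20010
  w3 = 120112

w1: Trace: B -0-> E -1-> C -1-> E -2-> C -1-> E -0-> B -0-> E  → end E, accepted
w2: Trace: B -2-> C -0-> C -0-> C -1-> E -0-> B  → end B, accepted
w3: Trace: B -1-> C -2-> A -0-> C -1-> E -1-> C -2-> A  → end A, rejected

w1, w2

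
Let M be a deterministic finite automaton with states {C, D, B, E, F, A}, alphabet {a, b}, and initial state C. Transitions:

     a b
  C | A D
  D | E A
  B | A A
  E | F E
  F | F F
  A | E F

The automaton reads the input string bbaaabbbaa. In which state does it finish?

Trace: C -b-> D -b-> A -a-> E -a-> F -a-> F -b-> F -b-> F -b-> F -a-> F -a-> F

F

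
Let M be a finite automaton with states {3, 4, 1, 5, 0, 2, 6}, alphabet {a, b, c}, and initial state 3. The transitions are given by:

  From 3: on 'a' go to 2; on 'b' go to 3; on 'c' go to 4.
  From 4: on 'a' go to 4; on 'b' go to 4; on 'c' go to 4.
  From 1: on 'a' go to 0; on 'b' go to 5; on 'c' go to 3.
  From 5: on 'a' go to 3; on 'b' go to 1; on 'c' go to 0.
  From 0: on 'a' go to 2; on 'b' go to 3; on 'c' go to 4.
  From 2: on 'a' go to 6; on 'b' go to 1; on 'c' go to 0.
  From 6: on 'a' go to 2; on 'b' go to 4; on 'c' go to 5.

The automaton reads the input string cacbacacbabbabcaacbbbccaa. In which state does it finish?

4

start at 3
read 'c': 3 → 4
read 'a': 4 → 4
read 'c': 4 → 4
read 'b': 4 → 4
read 'a': 4 → 4
read 'c': 4 → 4
read 'a': 4 → 4
read 'c': 4 → 4
read 'b': 4 → 4
read 'a': 4 → 4
read 'b': 4 → 4
read 'b': 4 → 4
read 'a': 4 → 4
read 'b': 4 → 4
read 'c': 4 → 4
read 'a': 4 → 4
read 'a': 4 → 4
read 'c': 4 → 4
read 'b': 4 → 4
read 'b': 4 → 4
read 'b': 4 → 4
read 'c': 4 → 4
read 'c': 4 → 4
read 'a': 4 → 4
read 'a': 4 → 4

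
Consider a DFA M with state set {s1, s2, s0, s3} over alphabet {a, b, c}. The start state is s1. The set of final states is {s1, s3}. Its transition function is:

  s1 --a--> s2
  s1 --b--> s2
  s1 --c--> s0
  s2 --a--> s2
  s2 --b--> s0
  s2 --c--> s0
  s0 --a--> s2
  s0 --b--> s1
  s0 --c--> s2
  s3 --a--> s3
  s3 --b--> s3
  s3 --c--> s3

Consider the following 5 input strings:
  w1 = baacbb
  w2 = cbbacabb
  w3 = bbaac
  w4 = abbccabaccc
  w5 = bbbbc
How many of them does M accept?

1

w1: Trace: s1 -b-> s2 -a-> s2 -a-> s2 -c-> s0 -b-> s1 -b-> s2  → end s2, rejected
w2: Trace: s1 -c-> s0 -b-> s1 -b-> s2 -a-> s2 -c-> s0 -a-> s2 -b-> s0 -b-> s1  → end s1, accepted
w3: Trace: s1 -b-> s2 -b-> s0 -a-> s2 -a-> s2 -c-> s0  → end s0, rejected
w4: Trace: s1 -a-> s2 -b-> s0 -b-> s1 -c-> s0 -c-> s2 -a-> s2 -b-> s0 -a-> s2 -c-> s0 -c-> s2 -c-> s0  → end s0, rejected
w5: Trace: s1 -b-> s2 -b-> s0 -b-> s1 -b-> s2 -c-> s0  → end s0, rejected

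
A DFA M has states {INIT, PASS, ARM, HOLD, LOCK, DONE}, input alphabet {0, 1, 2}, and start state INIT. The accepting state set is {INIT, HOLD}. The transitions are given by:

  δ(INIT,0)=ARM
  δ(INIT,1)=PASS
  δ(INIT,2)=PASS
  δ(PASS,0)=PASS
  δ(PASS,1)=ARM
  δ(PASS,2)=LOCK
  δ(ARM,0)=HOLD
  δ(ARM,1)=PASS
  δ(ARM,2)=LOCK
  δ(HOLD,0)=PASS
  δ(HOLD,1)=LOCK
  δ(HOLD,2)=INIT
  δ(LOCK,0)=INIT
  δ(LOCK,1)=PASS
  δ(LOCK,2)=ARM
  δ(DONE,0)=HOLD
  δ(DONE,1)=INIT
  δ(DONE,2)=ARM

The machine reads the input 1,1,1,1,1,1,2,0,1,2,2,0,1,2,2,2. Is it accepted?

Trace: INIT -1-> PASS -1-> ARM -1-> PASS -1-> ARM -1-> PASS -1-> ARM -2-> LOCK -0-> INIT -1-> PASS -2-> LOCK -2-> ARM -0-> HOLD -1-> LOCK -2-> ARM -2-> LOCK -2-> ARM
End state ARM is not accepting.

No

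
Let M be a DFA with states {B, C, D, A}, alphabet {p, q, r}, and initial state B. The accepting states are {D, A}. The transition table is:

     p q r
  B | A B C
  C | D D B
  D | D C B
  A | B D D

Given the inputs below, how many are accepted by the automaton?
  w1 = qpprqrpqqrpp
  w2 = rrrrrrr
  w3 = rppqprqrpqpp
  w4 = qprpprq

w1: B → B → A → B → C → D → B → A → D → C → B → A → B  → end B, rejected
w2: B → C → B → C → B → C → B → C  → end C, rejected
w3: B → C → D → D → C → D → B → B → C → D → C → D → D  → end D, accepted
w4: B → B → A → D → D → D → B → B  → end B, rejected

1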